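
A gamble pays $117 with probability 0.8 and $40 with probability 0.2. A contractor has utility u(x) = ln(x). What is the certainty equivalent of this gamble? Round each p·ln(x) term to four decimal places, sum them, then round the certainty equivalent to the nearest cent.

E[u] = 0.8·ln(117) + 0.2·ln(40) = 3.8097 + 0.7378 = 4.5475
CE = e^4.5475 ≈ 94.40

$94.40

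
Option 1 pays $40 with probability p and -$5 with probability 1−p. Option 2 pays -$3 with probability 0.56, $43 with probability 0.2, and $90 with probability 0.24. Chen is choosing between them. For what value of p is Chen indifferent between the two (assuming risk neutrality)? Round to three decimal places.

p = 0.745

EV(Option 2) = 0.56 × (-3) + 0.2 × 43 + 0.24 × 90 = -1.68 + 8.6 + 21.6 = 28.52
p·40 + (1−p)·(-5) = 28.52
45p − 5 = 28.52
p = (28.52 + 5) / 45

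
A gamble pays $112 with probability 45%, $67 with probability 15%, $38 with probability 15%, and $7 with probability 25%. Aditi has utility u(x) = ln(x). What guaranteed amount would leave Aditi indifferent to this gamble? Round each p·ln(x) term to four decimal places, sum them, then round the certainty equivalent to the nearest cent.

E[u] = 0.45·ln(112) + 0.15·ln(67) + 0.15·ln(38) + 0.25·ln(7) = 2.1233 + 0.6307 + 0.5456 + 0.4865 = 3.7861
CE = e^3.7861 ≈ 44.08

$44.08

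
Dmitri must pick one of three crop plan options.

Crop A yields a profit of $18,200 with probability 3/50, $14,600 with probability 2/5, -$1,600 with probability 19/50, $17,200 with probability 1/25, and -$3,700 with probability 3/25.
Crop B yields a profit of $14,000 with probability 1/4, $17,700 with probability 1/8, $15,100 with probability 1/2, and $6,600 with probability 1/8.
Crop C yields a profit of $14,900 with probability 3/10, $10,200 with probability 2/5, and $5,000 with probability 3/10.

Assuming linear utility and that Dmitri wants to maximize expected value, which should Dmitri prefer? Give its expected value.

Crop A = 3/50 × 18200 + 2/5 × 14600 + 19/50 × (-1600) + 1/25 × 17200 + 3/25 × (-3700) = 1092 + 5840 − 608 + 688 − 444 = 6568
Crop B = 1/4 × 14000 + 1/8 × 17700 + 1/2 × 15100 + 1/8 × 6600 = 3500 + 2212.5 + 7550 + 825 = 14087.5
Crop C = 3/10 × 14900 + 2/5 × 10200 + 3/10 × 5000 = 4470 + 4080 + 1500 = 10050

Crop B ($14,087.50)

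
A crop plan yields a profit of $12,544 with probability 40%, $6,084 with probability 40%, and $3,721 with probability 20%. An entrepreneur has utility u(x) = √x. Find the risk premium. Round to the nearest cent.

$416.16

E[u] = 0.4·√12544 + 0.4·√6084 + 0.2·√3721 = 0.4·112 + 0.4·78 + 0.2·61 = 88.2
CE = (88.2)² = 7779.24
Risk premium = EV − CE = 8195.4 − 7779.24 = 416.16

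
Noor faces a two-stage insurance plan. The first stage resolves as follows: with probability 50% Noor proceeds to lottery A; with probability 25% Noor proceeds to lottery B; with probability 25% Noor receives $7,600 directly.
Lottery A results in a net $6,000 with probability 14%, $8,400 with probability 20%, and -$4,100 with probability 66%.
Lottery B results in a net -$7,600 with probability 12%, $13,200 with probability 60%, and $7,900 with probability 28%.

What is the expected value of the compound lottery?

EV(A) = 0.14 × 6000 + 0.2 × 8400 + 0.66 × (-4100) = 840 + 1680 − 2706 = -186
EV(B) = 0.12 × (-7600) + 0.6 × 13200 + 0.28 × 7900 = -912 + 7920 + 2212 = 9220
Branch C: 7600 (certain)
Overall = 0.5 × (-186) + 0.25 × 9220 + 0.25 × 7600 = -93 + 2305 + 1900 = 4112

$4,112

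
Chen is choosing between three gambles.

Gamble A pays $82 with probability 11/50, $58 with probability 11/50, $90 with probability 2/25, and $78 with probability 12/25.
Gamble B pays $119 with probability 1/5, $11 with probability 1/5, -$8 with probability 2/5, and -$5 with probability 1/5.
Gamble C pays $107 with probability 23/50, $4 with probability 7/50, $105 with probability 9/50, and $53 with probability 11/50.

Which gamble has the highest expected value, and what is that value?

Gamble C ($80.34)

Gamble A = 11/50 × 82 + 11/50 × 58 + 2/25 × 90 + 12/25 × 78 = 18.04 + 12.76 + 7.2 + 37.44 = 75.44
Gamble B = 1/5 × 119 + 1/5 × 11 + 2/5 × (-8) + 1/5 × (-5) = 23.8 + 2.2 − 3.2 − 1 = 21.8
Gamble C = 23/50 × 107 + 7/50 × 4 + 9/50 × 105 + 11/50 × 53 = 49.22 + 0.56 + 18.9 + 11.66 = 80.34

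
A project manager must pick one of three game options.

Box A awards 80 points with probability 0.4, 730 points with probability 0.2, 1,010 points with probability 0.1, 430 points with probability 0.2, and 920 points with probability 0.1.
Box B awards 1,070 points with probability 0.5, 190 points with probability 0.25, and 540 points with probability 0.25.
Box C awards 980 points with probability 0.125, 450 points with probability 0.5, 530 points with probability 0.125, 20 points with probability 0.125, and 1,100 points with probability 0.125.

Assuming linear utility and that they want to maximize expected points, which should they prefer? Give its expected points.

Box B (717.5 points)

Box A = 0.4 × 80 + 0.2 × 730 + 0.1 × 1010 + 0.2 × 430 + 0.1 × 920 = 32 + 146 + 101 + 86 + 92 = 457
Box B = 0.5 × 1070 + 0.25 × 190 + 0.25 × 540 = 535 + 47.5 + 135 = 717.5
Box C = 0.125 × 980 + 0.5 × 450 + 0.125 × 530 + 0.125 × 20 + 0.125 × 1100 = 122.5 + 225 + 66.25 + 2.5 + 137.5 = 553.75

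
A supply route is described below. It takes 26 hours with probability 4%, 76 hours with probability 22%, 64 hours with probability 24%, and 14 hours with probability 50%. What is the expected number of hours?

40.12 hours

EV = 0.04 × 26 + 0.22 × 76 + 0.24 × 64 + 0.5 × 14 = 1.04 + 16.72 + 15.36 + 7 = 40.12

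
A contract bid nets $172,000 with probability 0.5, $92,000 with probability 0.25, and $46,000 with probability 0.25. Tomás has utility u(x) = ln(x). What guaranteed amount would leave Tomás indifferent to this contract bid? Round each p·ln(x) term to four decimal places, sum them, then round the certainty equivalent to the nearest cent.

E[u] = 0.5·ln(172000) + 0.25·ln(92000) + 0.25·ln(46000) = 6.0276 + 2.8574 + 2.6841 = 11.5691
CE = e^11.5691 ≈ 105778.23

$105,778.23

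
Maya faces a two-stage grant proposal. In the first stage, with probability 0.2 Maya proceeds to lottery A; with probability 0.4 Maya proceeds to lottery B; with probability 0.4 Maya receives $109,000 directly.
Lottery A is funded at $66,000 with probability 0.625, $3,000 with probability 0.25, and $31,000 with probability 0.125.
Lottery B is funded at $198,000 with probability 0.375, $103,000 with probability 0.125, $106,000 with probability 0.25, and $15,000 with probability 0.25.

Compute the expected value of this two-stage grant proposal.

EV(A) = 0.625 × 66000 + 0.25 × 3000 + 0.125 × 31000 = 41250 + 750 + 3875 = 45875
EV(B) = 0.375 × 198000 + 0.125 × 103000 + 0.25 × 106000 + 0.25 × 15000 = 74250 + 12875 + 26500 + 3750 = 117375
Branch C: 109000 (certain)
Overall = 0.2 × 45875 + 0.4 × 117375 + 0.4 × 109000 = 9175 + 46950 + 43600 = 99725

$99,725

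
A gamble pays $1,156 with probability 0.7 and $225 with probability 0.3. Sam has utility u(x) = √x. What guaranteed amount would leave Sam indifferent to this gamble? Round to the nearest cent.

E[u] = 0.7·√1156 + 0.3·√225 = 0.7·34 + 0.3·15 = 28.3
CE = (28.3)² = 800.89

$800.89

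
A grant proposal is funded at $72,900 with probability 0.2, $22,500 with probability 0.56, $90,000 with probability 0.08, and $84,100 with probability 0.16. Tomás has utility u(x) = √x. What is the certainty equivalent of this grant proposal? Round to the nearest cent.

E[u] = 0.2·√72900 + 0.56·√22500 + 0.08·√90000 + 0.16·√84100 = 0.2·270 + 0.56·150 + 0.08·300 + 0.16·290 = 208.4
CE = (208.4)² = 43430.56

$43,430.56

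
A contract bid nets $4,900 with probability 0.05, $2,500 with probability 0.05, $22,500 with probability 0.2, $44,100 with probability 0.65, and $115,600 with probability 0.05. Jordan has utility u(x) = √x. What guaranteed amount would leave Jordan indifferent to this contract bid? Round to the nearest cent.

$35,910.25

E[u] = 0.05·√4900 + 0.05·√2500 + 0.2·√22500 + 0.65·√44100 + 0.05·√115600 = 0.05·70 + 0.05·50 + 0.2·150 + 0.65·210 + 0.05·340 = 189.5
CE = (189.5)² = 35910.25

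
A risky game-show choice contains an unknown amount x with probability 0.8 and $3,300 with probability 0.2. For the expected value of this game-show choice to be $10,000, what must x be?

0.8·x + 0.2·3300 = 10000
0.8·x = 10000 − 660 = 9340
x = 9340 / 0.8 = 11675

x = $11,675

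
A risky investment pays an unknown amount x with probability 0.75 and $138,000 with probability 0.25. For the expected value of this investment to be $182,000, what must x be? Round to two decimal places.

0.75·x + 0.25·138000 = 182000
0.75·x = 182000 − 34500 = 147500
x = 147500 / 0.75 = 196666.6667

x = $196,666.67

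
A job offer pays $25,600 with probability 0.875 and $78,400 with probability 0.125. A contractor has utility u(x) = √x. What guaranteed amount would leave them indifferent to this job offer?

$30,625

E[u] = 0.875·√25600 + 0.125·√78400 = 0.875·160 + 0.125·280 = 175
CE = (175)² = 30625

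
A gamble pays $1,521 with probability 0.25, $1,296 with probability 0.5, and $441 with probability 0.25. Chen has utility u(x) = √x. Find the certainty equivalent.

E[u] = 0.25·√1521 + 0.5·√1296 + 0.25·√441 = 0.25·39 + 0.5·36 + 0.25·21 = 33
CE = (33)² = 1089

$1,089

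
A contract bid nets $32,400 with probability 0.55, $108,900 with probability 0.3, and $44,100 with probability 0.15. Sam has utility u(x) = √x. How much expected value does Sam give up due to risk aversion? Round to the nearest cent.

$4,434.75

E[u] = 0.55·√32400 + 0.3·√108900 + 0.15·√44100 = 0.55·180 + 0.3·330 + 0.15·210 = 229.5
CE = (229.5)² = 52670.25
Risk premium = EV − CE = 57105 − 52670.25 = 4434.75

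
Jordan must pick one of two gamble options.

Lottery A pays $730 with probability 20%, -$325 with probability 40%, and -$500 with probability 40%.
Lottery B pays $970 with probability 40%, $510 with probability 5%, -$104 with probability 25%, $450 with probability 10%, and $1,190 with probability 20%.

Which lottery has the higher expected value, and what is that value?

Lottery A = 0.2 × 730 + 0.4 × (-325) + 0.4 × (-500) = 146 − 130 − 200 = -184
Lottery B = 0.4 × 970 + 0.05 × 510 + 0.25 × (-104) + 0.1 × 450 + 0.2 × 1190 = 388 + 25.5 − 26 + 45 + 238 = 670.5

Lottery B ($670.50)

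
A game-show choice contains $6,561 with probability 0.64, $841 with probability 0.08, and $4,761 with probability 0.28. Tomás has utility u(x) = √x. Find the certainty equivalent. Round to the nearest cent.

$5,399.31

E[u] = 0.64·√6561 + 0.08·√841 + 0.28·√4761 = 0.64·81 + 0.08·29 + 0.28·69 = 73.48
CE = (73.48)² = 5399.3104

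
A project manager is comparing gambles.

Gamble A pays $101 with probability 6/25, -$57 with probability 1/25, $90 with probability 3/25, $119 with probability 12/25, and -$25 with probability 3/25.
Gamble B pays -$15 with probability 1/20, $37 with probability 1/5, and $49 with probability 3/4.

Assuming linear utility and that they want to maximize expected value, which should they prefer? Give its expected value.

Gamble A = 6/25 × 101 + 1/25 × (-57) + 3/25 × 90 + 12/25 × 119 + 3/25 × (-25) = 24.24 − 2.28 + 10.8 + 57.12 − 3 = 86.88
Gamble B = 1/20 × (-15) + 1/5 × 37 + 3/4 × 49 = -0.75 + 7.4 + 36.75 = 43.4

Gamble A ($86.88)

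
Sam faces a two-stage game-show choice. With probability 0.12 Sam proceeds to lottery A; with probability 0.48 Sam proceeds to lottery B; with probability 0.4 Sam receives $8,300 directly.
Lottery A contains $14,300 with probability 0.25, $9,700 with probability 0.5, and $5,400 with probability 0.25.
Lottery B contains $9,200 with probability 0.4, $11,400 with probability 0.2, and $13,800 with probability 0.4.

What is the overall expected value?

$10,003.40

EV(A) = 0.25 × 14300 + 0.5 × 9700 + 0.25 × 5400 = 3575 + 4850 + 1350 = 9775
EV(B) = 0.4 × 9200 + 0.2 × 11400 + 0.4 × 13800 = 3680 + 2280 + 5520 = 11480
Branch C: 8300 (certain)
Overall = 0.12 × 9775 + 0.48 × 11480 + 0.4 × 8300 = 1173 + 5510.4 + 3320 = 10003.4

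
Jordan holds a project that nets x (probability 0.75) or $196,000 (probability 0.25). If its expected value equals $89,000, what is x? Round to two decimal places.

x = $53,333.33

0.75·x + 0.25·196000 = 89000
0.75·x = 89000 − 49000 = 40000
x = 40000 / 0.75 = 53333.3333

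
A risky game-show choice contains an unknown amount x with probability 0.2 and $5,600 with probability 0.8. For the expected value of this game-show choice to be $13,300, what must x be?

x = $44,100

0.2·x + 0.8·5600 = 13300
0.2·x = 13300 − 4480 = 8820
x = 8820 / 0.2 = 44100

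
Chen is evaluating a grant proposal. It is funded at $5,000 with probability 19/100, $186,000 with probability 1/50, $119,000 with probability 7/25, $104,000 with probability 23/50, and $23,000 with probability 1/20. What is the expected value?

$86,980

EV = 19/100 × 5000 + 1/50 × 186000 + 7/25 × 119000 + 23/50 × 104000 + 1/20 × 23000 = 950 + 3720 + 33320 + 47840 + 1150 = 86980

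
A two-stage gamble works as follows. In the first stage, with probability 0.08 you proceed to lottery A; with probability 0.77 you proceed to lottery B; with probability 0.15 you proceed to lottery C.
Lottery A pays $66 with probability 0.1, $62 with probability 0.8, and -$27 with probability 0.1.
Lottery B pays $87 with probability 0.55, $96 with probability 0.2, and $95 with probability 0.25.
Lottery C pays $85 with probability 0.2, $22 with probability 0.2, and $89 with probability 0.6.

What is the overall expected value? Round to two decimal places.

$85.42

EV(A) = 0.1 × 66 + 0.8 × 62 + 0.1 × (-27) = 6.6 + 49.6 − 2.7 = 53.5
EV(B) = 0.55 × 87 + 0.2 × 96 + 0.25 × 95 = 47.85 + 19.2 + 23.75 = 90.8
EV(C) = 0.2 × 85 + 0.2 × 22 + 0.6 × 89 = 17 + 4.4 + 53.4 = 74.8
Overall = 0.08 × 53.5 + 0.77 × 90.8 + 0.15 × 74.8 = 4.28 + 69.916 + 11.22 = 85.416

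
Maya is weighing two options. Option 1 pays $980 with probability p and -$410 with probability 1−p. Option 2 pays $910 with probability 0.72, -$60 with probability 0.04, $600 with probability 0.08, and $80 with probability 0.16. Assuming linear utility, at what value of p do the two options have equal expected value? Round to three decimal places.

p = 0.808

EV(Option 2) = 0.72 × 910 + 0.04 × (-60) + 0.08 × 600 + 0.16 × 80 = 655.2 − 2.4 + 48 + 12.8 = 713.6
p·980 + (1−p)·(-410) = 713.6
1390p − 410 = 713.6
p = (713.6 + 410) / 1390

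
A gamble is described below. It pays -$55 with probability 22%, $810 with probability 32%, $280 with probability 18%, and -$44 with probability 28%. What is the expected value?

EV = 0.22 × (-55) + 0.32 × 810 + 0.18 × 280 + 0.28 × (-44) = -12.1 + 259.2 + 50.4 − 12.32 = 285.18

$285.18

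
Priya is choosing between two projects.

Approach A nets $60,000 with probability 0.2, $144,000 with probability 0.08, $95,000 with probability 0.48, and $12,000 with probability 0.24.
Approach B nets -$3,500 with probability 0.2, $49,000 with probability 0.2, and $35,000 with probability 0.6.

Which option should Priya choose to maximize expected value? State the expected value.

Approach A ($72,000)

Approach A = 0.2 × 60000 + 0.08 × 144000 + 0.48 × 95000 + 0.24 × 12000 = 12000 + 11520 + 45600 + 2880 = 72000
Approach B = 0.2 × (-3500) + 0.2 × 49000 + 0.6 × 35000 = -700 + 9800 + 21000 = 30100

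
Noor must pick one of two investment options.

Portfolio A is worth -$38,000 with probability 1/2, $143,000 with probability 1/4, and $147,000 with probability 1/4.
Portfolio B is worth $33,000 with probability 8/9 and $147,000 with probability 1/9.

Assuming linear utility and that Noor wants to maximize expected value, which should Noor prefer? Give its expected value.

Portfolio A ($53,500)

Portfolio A = 1/2 × (-38000) + 1/4 × 143000 + 1/4 × 147000 = -19000 + 35750 + 36750 = 53500
Portfolio B = 8/9 × 33000 + 1/9 × 147000 = 29333.3333 + 16333.3333 = 45666.6667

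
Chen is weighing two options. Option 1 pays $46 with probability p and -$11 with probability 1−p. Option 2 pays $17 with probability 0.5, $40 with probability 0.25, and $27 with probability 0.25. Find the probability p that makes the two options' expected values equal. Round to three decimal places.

p = 0.636

EV(Option 2) = 0.5 × 17 + 0.25 × 40 + 0.25 × 27 = 8.5 + 10 + 6.75 = 25.25
p·46 + (1−p)·(-11) = 25.25
57p − 11 = 25.25
p = (25.25 + 11) / 57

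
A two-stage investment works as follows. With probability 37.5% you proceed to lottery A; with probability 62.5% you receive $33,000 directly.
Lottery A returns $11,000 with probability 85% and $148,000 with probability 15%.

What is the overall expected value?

$32,456.25

EV(A) = 0.85 × 11000 + 0.15 × 148000 = 9350 + 22200 = 31550
Branch B: 33000 (certain)
Overall = 0.375 × 31550 + 0.625 × 33000 = 11831.25 + 20625 = 32456.25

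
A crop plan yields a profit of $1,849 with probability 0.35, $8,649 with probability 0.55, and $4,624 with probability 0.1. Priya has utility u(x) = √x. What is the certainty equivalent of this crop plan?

E[u] = 0.35·√1849 + 0.55·√8649 + 0.1·√4624 = 0.35·43 + 0.55·93 + 0.1·68 = 73
CE = (73)² = 5329

$5,329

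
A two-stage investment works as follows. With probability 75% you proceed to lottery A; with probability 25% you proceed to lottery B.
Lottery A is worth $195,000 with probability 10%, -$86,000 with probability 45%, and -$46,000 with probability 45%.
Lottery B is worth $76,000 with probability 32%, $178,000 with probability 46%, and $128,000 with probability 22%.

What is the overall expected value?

$3,665

EV(A) = 0.1 × 195000 + 0.45 × (-86000) + 0.45 × (-46000) = 19500 − 38700 − 20700 = -39900
EV(B) = 0.32 × 76000 + 0.46 × 178000 + 0.22 × 128000 = 24320 + 81880 + 28160 = 134360
Overall = 0.75 × (-39900) + 0.25 × 134360 = -29925 + 33590 = 3665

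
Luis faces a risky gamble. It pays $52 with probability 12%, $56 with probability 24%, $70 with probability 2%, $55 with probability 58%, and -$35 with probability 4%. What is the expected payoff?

EV = 0.12 × 52 + 0.24 × 56 + 0.02 × 70 + 0.58 × 55 + 0.04 × (-35) = 6.24 + 13.44 + 1.4 + 31.9 − 1.4 = 51.58

$51.58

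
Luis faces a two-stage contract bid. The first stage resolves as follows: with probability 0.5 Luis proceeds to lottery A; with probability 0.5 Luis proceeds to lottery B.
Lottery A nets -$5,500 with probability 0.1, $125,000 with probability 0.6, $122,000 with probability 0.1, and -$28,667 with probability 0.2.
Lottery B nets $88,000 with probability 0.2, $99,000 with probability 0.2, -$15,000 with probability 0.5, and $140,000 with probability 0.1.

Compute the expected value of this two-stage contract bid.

$62,408.30

EV(A) = 0.1 × (-5500) + 0.6 × 125000 + 0.1 × 122000 + 0.2 × (-28667) = -550 + 75000 + 12200 − 5733.4 = 80916.6
EV(B) = 0.2 × 88000 + 0.2 × 99000 + 0.5 × (-15000) + 0.1 × 140000 = 17600 + 19800 − 7500 + 14000 = 43900
Overall = 0.5 × 80916.6 + 0.5 × 43900 = 40458.3 + 21950 = 62408.3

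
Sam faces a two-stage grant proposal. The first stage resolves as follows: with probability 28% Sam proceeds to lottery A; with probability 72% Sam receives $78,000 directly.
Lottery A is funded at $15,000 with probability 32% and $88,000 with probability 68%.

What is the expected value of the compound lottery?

$74,259.20

EV(A) = 0.32 × 15000 + 0.68 × 88000 = 4800 + 59840 = 64640
Branch B: 78000 (certain)
Overall = 0.28 × 64640 + 0.72 × 78000 = 18099.2 + 56160 = 74259.2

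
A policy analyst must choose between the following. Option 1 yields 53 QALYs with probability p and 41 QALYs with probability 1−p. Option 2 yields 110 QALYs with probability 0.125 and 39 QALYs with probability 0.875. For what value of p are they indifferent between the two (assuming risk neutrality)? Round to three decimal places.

EV(Option 2) = 0.125 × 110 + 0.875 × 39 = 13.75 + 34.125 = 47.875
p·53 + (1−p)·41 = 47.875
12p + 41 = 47.875
p = (47.875 − 41) / 12

p = 0.573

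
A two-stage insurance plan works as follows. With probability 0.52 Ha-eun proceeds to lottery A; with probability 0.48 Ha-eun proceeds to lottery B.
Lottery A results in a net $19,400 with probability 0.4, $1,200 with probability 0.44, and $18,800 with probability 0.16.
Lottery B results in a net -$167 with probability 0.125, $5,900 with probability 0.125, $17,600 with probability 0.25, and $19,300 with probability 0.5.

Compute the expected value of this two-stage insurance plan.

$12,961.90

EV(A) = 0.4 × 19400 + 0.44 × 1200 + 0.16 × 18800 = 7760 + 528 + 3008 = 11296
EV(B) = 0.125 × (-167) + 0.125 × 5900 + 0.25 × 17600 + 0.5 × 19300 = -20.875 + 737.5 + 4400 + 9650 = 14766.625
Overall = 0.52 × 11296 + 0.48 × 14766.625 = 5873.92 + 7087.98 = 12961.9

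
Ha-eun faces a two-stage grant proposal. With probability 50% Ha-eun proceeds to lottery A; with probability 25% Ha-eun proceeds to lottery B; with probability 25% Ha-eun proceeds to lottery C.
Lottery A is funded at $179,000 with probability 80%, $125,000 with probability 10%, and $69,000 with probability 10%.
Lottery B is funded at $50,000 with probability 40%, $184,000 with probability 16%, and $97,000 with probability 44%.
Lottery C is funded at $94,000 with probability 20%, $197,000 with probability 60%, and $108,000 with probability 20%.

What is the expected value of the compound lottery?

EV(A) = 0.8 × 179000 + 0.1 × 125000 + 0.1 × 69000 = 143200 + 12500 + 6900 = 162600
EV(B) = 0.4 × 50000 + 0.16 × 184000 + 0.44 × 97000 = 20000 + 29440 + 42680 = 92120
EV(C) = 0.2 × 94000 + 0.6 × 197000 + 0.2 × 108000 = 18800 + 118200 + 21600 = 158600
Overall = 0.5 × 162600 + 0.25 × 92120 + 0.25 × 158600 = 81300 + 23030 + 39650 = 143980

$143,980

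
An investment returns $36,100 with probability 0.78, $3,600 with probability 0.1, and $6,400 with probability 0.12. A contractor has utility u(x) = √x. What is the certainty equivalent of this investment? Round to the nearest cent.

$26,830.44

E[u] = 0.78·√36100 + 0.1·√3600 + 0.12·√6400 = 0.78·190 + 0.1·60 + 0.12·80 = 163.8
CE = (163.8)² = 26830.44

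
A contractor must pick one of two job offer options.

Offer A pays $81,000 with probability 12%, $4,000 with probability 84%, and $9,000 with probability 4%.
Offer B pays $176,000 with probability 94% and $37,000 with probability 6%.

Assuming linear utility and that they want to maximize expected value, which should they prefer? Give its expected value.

Offer B ($167,660)

Offer A = 0.12 × 81000 + 0.84 × 4000 + 0.04 × 9000 = 9720 + 3360 + 360 = 13440
Offer B = 0.94 × 176000 + 0.06 × 37000 = 165440 + 2220 = 167660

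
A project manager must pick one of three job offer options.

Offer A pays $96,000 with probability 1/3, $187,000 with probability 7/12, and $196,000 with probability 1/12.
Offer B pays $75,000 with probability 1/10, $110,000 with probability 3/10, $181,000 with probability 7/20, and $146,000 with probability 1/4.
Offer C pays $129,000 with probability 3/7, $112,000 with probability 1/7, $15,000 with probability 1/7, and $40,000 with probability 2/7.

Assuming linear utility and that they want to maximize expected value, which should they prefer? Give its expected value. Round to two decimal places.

Offer A = 1/3 × 96000 + 7/12 × 187000 + 1/12 × 196000 = 32000 + 109083.3333 + 16333.3333 = 157416.6667
Offer B = 1/10 × 75000 + 3/10 × 110000 + 7/20 × 181000 + 1/4 × 146000 = 7500 + 33000 + 63350 + 36500 = 140350
Offer C = 3/7 × 129000 + 1/7 × 112000 + 1/7 × 15000 + 2/7 × 40000 = 55285.7143 + 16000 + 2142.8571 + 11428.5714 = 84857.1429

Offer A ($157,416.67)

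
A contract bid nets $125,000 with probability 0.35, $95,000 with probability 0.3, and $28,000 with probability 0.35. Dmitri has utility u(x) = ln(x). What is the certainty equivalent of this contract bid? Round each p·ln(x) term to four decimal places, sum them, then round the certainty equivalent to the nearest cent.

$68,193.19

E[u] = 0.35·ln(125000) + 0.3·ln(95000) + 0.35·ln(28000) = 4.1076 + 3.4385 + 3.5840 = 11.1301
CE = e^11.1301 ≈ 68193.19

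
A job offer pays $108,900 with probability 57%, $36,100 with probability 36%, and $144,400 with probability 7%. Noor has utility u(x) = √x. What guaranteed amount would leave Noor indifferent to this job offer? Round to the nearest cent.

$80,145.61

E[u] = 0.57·√108900 + 0.36·√36100 + 0.07·√144400 = 0.57·330 + 0.36·190 + 0.07·380 = 283.1
CE = (283.1)² = 80145.61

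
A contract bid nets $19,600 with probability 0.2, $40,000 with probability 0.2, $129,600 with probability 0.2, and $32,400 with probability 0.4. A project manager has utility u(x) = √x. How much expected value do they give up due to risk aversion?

$5,856

E[u] = 0.2·√19600 + 0.2·√40000 + 0.2·√129600 + 0.4·√32400 = 0.2·140 + 0.2·200 + 0.2·360 + 0.4·180 = 212
CE = (212)² = 44944
Risk premium = EV − CE = 50800 − 44944 = 5856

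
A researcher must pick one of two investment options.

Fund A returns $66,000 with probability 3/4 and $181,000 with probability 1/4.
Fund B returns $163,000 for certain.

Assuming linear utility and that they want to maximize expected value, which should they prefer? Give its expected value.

Fund B ($163,000)

Fund A = 3/4 × 66000 + 1/4 × 181000 = 49500 + 45250 = 94750
Fund B: 163000 (certain)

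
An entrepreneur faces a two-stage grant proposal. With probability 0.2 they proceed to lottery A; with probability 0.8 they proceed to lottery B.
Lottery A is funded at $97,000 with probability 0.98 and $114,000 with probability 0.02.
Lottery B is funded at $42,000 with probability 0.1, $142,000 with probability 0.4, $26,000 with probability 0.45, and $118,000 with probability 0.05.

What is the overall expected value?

EV(A) = 0.98 × 97000 + 0.02 × 114000 = 95060 + 2280 = 97340
EV(B) = 0.1 × 42000 + 0.4 × 142000 + 0.45 × 26000 + 0.05 × 118000 = 4200 + 56800 + 11700 + 5900 = 78600
Overall = 0.2 × 97340 + 0.8 × 78600 = 19468 + 62880 = 82348

$82,348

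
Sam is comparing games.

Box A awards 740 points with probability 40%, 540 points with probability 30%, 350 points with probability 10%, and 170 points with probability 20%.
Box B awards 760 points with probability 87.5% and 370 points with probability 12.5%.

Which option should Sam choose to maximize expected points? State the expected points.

Box B (711.25 points)

Box A = 0.4 × 740 + 0.3 × 540 + 0.1 × 350 + 0.2 × 170 = 296 + 162 + 35 + 34 = 527
Box B = 0.875 × 760 + 0.125 × 370 = 665 + 46.25 = 711.25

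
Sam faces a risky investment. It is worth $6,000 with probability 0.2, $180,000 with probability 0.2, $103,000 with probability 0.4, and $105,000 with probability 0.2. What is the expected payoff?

$99,400

EV = 0.2 × 6000 + 0.2 × 180000 + 0.4 × 103000 + 0.2 × 105000 = 1200 + 36000 + 41200 + 21000 = 99400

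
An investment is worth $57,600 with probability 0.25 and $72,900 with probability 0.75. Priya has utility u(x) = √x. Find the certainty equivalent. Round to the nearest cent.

$68,906.25

E[u] = 0.25·√57600 + 0.75·√72900 = 0.25·240 + 0.75·270 = 262.5
CE = (262.5)² = 68906.25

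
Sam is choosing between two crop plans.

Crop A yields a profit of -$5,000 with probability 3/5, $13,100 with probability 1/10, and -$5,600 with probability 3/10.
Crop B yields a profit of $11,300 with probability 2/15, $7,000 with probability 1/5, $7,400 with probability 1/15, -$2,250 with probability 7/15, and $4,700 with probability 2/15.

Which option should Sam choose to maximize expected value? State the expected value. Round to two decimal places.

Crop A = 3/5 × (-5000) + 1/10 × 13100 + 3/10 × (-5600) = -3000 + 1310 − 1680 = -3370
Crop B = 2/15 × 11300 + 1/5 × 7000 + 1/15 × 7400 + 7/15 × (-2250) + 2/15 × 4700 = 1506.6667 + 1400 + 493.3333 − 1050 + 626.6667 = 2976.6667

Crop B ($2,976.67)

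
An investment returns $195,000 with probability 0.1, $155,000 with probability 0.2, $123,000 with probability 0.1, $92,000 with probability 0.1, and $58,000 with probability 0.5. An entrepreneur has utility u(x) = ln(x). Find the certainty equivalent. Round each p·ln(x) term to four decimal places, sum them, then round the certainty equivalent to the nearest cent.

$89,985.16

E[u] = 0.1·ln(195000) + 0.2·ln(155000) + 0.1·ln(123000) + 0.1·ln(92000) + 0.5·ln(58000) = 1.2181 + 2.3902 + 1.1720 + 1.1430 + 5.4841 = 11.4074
CE = e^11.4074 ≈ 89985.16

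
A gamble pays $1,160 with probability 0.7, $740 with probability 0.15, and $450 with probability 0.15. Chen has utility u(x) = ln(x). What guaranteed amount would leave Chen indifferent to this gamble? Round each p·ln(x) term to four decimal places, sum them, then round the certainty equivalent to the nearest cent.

$940.77

E[u] = 0.7·ln(1160) + 0.15·ln(740) + 0.15·ln(450) = 4.9393 + 0.9910 + 0.9164 = 6.8467
CE = e^6.8467 ≈ 940.77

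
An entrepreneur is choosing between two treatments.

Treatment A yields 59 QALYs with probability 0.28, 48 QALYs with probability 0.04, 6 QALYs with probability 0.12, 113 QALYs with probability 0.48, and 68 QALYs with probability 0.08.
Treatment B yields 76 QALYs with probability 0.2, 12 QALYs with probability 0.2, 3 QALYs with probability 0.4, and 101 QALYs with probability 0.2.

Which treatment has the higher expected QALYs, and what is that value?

Treatment A = 0.28 × 59 + 0.04 × 48 + 0.12 × 6 + 0.48 × 113 + 0.08 × 68 = 16.52 + 1.92 + 0.72 + 54.24 + 5.44 = 78.84
Treatment B = 0.2 × 76 + 0.2 × 12 + 0.4 × 3 + 0.2 × 101 = 15.2 + 2.4 + 1.2 + 20.2 = 39

Treatment A (78.84 QALYs)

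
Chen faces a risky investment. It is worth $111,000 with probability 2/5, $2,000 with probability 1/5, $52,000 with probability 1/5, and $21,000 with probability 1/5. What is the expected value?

$59,400

EV = 2/5 × 111000 + 1/5 × 2000 + 1/5 × 52000 + 1/5 × 21000 = 44400 + 400 + 10400 + 4200 = 59400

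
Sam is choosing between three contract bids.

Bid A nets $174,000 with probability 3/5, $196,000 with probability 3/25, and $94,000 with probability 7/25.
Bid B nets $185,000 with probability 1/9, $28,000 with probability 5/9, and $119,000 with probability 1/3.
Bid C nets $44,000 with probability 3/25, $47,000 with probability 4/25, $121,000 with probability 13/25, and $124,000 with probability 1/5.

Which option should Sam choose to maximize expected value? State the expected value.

Bid A ($154,240)

Bid A = 3/5 × 174000 + 3/25 × 196000 + 7/25 × 94000 = 104400 + 23520 + 26320 = 154240
Bid B = 1/9 × 185000 + 5/9 × 28000 + 1/3 × 119000 = 20555.5556 + 15555.5556 + 39666.6667 = 75777.7778
Bid C = 3/25 × 44000 + 4/25 × 47000 + 13/25 × 121000 + 1/5 × 124000 = 5280 + 7520 + 62920 + 24800 = 100520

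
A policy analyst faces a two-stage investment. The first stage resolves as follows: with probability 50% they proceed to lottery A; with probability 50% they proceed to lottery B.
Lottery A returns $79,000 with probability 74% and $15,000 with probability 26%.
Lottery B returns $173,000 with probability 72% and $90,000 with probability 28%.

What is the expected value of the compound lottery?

$106,060

EV(A) = 0.74 × 79000 + 0.26 × 15000 = 58460 + 3900 = 62360
EV(B) = 0.72 × 173000 + 0.28 × 90000 = 124560 + 25200 = 149760
Overall = 0.5 × 62360 + 0.5 × 149760 = 31180 + 74880 = 106060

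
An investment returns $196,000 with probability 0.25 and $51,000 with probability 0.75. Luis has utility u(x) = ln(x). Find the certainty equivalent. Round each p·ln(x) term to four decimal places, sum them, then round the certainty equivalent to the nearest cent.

$71,410.49

E[u] = 0.25·ln(196000) + 0.75·ln(51000) = 3.0465 + 8.1297 = 11.1762
CE = e^11.1762 ≈ 71410.49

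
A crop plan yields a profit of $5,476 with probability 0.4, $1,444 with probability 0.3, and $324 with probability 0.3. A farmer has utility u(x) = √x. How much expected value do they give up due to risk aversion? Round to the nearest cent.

E[u] = 0.4·√5476 + 0.3·√1444 + 0.3·√324 = 0.4·74 + 0.3·38 + 0.3·18 = 46.4
CE = (46.4)² = 2152.96
Risk premium = EV − CE = 2720.8 − 2152.96 = 567.84

$567.84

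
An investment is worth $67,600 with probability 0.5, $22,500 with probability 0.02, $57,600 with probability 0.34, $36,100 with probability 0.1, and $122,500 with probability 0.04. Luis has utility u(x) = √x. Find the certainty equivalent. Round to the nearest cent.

E[u] = 0.5·√67600 + 0.02·√22500 + 0.34·√57600 + 0.1·√36100 + 0.04·√122500 = 0.5·260 + 0.02·150 + 0.34·240 + 0.1·190 + 0.04·350 = 247.6
CE = (247.6)² = 61305.76

$61,305.76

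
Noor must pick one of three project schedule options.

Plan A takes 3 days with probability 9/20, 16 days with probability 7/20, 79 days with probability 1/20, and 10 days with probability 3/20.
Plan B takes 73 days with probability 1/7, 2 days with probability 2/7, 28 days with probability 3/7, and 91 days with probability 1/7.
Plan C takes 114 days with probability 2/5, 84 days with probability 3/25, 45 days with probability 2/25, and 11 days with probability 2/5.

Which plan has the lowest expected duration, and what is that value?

Plan A = 9/20 × 3 + 7/20 × 16 + 1/20 × 79 + 3/20 × 10 = 1.35 + 5.6 + 3.95 + 1.5 = 12.4
Plan B = 1/7 × 73 + 2/7 × 2 + 3/7 × 28 + 1/7 × 91 = 10.4286 + 0.5714 + 12 + 13 = 36
Plan C = 2/5 × 114 + 3/25 × 84 + 2/25 × 45 + 2/5 × 11 = 45.6 + 10.08 + 3.6 + 4.4 = 63.68

Plan A (12.4 days)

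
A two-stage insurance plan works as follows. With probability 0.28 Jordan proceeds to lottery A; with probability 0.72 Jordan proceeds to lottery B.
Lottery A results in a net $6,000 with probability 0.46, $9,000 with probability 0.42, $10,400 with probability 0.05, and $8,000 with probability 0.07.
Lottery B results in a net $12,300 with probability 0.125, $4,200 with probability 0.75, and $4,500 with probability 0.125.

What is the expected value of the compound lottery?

EV(A) = 0.46 × 6000 + 0.42 × 9000 + 0.05 × 10400 + 0.07 × 8000 = 2760 + 3780 + 520 + 560 = 7620
EV(B) = 0.125 × 12300 + 0.75 × 4200 + 0.125 × 4500 = 1537.5 + 3150 + 562.5 = 5250
Overall = 0.28 × 7620 + 0.72 × 5250 = 2133.6 + 3780 = 5913.6

$5,913.60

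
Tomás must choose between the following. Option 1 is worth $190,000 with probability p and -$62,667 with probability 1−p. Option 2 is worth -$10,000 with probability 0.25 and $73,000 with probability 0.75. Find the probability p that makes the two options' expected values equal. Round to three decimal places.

p = 0.455

EV(Option 2) = 0.25 × (-10000) + 0.75 × 73000 = -2500 + 54750 = 52250
p·190000 + (1−p)·(-62667) = 52250
252667p − 62667 = 52250
p = (52250 + 62667) / 252667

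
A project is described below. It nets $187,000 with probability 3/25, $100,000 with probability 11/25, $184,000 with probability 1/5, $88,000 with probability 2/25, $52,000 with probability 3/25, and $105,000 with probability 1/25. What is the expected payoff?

$120,720

EV = 3/25 × 187000 + 11/25 × 100000 + 1/5 × 184000 + 2/25 × 88000 + 3/25 × 52000 + 1/25 × 105000 = 22440 + 44000 + 36800 + 7040 + 6240 + 4200 = 120720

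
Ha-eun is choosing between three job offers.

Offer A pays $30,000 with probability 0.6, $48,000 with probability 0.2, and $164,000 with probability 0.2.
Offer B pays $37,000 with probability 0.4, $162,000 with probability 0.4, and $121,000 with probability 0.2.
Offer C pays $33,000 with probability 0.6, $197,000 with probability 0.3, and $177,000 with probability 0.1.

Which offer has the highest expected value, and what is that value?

Offer A = 0.6 × 30000 + 0.2 × 48000 + 0.2 × 164000 = 18000 + 9600 + 32800 = 60400
Offer B = 0.4 × 37000 + 0.4 × 162000 + 0.2 × 121000 = 14800 + 64800 + 24200 = 103800
Offer C = 0.6 × 33000 + 0.3 × 197000 + 0.1 × 177000 = 19800 + 59100 + 17700 = 96600

Offer B ($103,800)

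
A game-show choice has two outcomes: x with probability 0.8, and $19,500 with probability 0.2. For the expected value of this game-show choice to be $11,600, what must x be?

x = $9,625

0.8·x + 0.2·19500 = 11600
0.8·x = 11600 − 3900 = 7700
x = 7700 / 0.8 = 9625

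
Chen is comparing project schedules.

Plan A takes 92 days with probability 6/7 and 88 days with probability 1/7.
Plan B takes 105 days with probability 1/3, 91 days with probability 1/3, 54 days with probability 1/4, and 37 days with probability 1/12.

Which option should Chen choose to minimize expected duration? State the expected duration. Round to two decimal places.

Plan A = 6/7 × 92 + 1/7 × 88 = 78.8571 + 12.5714 = 91.4286
Plan B = 1/3 × 105 + 1/3 × 91 + 1/4 × 54 + 1/12 × 37 = 35 + 30.3333 + 13.5 + 3.0833 = 81.9167

Plan B (81.92 days)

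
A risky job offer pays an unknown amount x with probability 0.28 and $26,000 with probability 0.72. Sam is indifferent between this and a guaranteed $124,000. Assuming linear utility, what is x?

x = $376,000

0.28·x + 0.72·26000 = 124000
0.28·x = 124000 − 18720 = 105280
x = 105280 / 0.28 = 376000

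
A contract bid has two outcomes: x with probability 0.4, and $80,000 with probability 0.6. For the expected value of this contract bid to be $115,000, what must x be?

x = $167,500

0.4·x + 0.6·80000 = 115000
0.4·x = 115000 − 48000 = 67000
x = 67000 / 0.4 = 167500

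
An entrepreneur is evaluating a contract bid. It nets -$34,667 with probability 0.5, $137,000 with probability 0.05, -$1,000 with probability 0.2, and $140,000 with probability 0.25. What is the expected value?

EV = 0.5 × (-34667) + 0.05 × 137000 + 0.2 × (-1000) + 0.25 × 140000 = -17333.5 + 6850 − 200 + 35000 = 24316.5

$24,316.50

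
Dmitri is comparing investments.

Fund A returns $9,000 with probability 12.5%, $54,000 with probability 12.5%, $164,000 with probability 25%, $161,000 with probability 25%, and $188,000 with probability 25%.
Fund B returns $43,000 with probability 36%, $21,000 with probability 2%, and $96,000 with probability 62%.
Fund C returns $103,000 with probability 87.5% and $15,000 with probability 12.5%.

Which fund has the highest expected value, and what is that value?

Fund A = 0.125 × 9000 + 0.125 × 54000 + 0.25 × 164000 + 0.25 × 161000 + 0.25 × 188000 = 1125 + 6750 + 41000 + 40250 + 47000 = 136125
Fund B = 0.36 × 43000 + 0.02 × 21000 + 0.62 × 96000 = 15480 + 420 + 59520 = 75420
Fund C = 0.875 × 103000 + 0.125 × 15000 = 90125 + 1875 = 92000

Fund A ($136,125)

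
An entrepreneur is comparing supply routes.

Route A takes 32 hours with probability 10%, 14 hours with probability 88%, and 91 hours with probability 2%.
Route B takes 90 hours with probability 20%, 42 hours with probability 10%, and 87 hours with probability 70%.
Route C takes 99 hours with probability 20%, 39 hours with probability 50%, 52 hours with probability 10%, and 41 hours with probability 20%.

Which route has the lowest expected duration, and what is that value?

Route A (17.34 hours)

Route A = 0.1 × 32 + 0.88 × 14 + 0.02 × 91 = 3.2 + 12.32 + 1.82 = 17.34
Route B = 0.2 × 90 + 0.1 × 42 + 0.7 × 87 = 18 + 4.2 + 60.9 = 83.1
Route C = 0.2 × 99 + 0.5 × 39 + 0.1 × 52 + 0.2 × 41 = 19.8 + 19.5 + 5.2 + 8.2 = 52.7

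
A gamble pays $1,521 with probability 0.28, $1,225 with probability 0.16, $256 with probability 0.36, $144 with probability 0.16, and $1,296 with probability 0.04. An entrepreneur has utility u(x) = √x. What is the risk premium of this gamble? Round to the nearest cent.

$131.51

E[u] = 0.28·√1521 + 0.16·√1225 + 0.36·√256 + 0.16·√144 + 0.04·√1296 = 0.28·39 + 0.16·35 + 0.36·16 + 0.16·12 + 0.04·36 = 25.64
CE = (25.64)² = 657.4096
Risk premium = EV − CE = 788.92 − 657.4096 = 131.5104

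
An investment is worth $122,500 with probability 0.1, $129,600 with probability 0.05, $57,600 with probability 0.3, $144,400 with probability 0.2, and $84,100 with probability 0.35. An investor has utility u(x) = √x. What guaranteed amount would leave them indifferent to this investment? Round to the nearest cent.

$91,506.25

E[u] = 0.1·√122500 + 0.05·√129600 + 0.3·√57600 + 0.2·√144400 + 0.35·√84100 = 0.1·350 + 0.05·360 + 0.3·240 + 0.2·380 + 0.35·290 = 302.5
CE = (302.5)² = 91506.25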